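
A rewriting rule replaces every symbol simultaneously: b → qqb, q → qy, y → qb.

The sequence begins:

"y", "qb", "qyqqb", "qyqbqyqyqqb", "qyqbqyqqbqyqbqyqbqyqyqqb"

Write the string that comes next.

Replace each of the 24 characters of qyqbqyqqbqyqbqyqbqyqyqqb in place — qy qb qy qqb qy qb qy qy qqb qy qb qy qqb qy qb qy qqb qy qb qy qb qy qy qqb — and concatenate.

qyqbqyqqbqyqbqyqyqqbqyqbqyqqbqyqbqyqqbqyqbqyqbqyqyqqb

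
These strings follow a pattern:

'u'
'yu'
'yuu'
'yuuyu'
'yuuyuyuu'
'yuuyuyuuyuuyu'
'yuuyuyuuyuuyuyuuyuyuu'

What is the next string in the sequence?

From term 3 onward, concatenate the last term with the second-to-last: yu·u = yuu, yuu·yu = yuuyu, …
The next term joins yuuyuyuuyuuyuyuuyuyuu and yuuyuyuuyuuyu.

yuuyuyuuyuuyuyuuyuyuuyuuyuyuuyuuyu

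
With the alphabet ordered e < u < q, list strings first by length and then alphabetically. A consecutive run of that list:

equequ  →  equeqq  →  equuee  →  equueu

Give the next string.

Treat equueu as a base-3 numeral over the given alphabet and add one, carrying through any trailing q's.

equueq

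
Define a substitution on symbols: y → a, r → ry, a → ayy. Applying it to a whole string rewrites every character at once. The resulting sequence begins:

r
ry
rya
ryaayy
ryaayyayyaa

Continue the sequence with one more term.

Rewriting each symbol of ryaayyayyaa: r→ry, y→a, a→ayy, a→ayy, y→a, y→a, a→ayy, y→a, y→a, a→ayy, a→ayy, which concatenates to ry a ayy ayy a a ayy a a ayy ayy.

ryaayyayyaaayyaaayyayy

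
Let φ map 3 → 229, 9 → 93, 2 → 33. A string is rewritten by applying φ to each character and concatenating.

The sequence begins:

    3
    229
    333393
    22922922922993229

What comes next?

Rewriting the 17 symbols of 22922922922993229 one by one yields 33 33 93 33 33 93 33 33 93 33 33 93 93 229 33 33 93; concatenated:

33339333339333339333339393229333393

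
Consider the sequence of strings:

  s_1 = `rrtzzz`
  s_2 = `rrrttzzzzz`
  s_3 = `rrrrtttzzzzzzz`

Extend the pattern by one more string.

rrrrrttttzzzzzzzzz

Term n consists of n r's, followed by n-1 t's, followed by 2n-1 z's, where the shown terms are n = 2, 3, 4.
At n = 5 the blocks have lengths 5, 4, 9.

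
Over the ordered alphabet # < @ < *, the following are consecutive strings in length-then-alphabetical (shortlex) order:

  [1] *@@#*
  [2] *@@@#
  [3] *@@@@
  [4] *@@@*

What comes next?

*@@*#

The successor of *@@@* increments the rightmost position that isn't already * and resets every position after it to #.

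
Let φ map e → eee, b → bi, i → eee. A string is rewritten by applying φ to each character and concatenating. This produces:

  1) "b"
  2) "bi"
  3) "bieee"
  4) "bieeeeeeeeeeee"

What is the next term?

Replace each of the 14 characters of bieeeeeeeeeeee in place — bi eee eee eee eee eee eee eee eee eee eee eee eee eee — and concatenate.

bieeeeeeeeeeeeeeeeeeeeeeeeeeeeeeeeeeeeeee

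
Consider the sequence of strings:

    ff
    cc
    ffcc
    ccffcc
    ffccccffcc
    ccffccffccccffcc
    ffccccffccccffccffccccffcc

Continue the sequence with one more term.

ccffccffccccffccffccccffccccffccffccccffcc

This is a Fibonacci-style word recurrence s(k) = s(k−2)·s(k−1): e.g. ff·cc = ffcc.
So term 8 is ccffccffccccffcc·ffccccffccccffccffccccffcc.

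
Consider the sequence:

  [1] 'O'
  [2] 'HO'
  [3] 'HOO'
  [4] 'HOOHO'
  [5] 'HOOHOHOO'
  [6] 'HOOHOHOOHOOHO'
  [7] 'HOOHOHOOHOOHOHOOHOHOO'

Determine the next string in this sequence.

HOOHOHOOHOOHOHOOHOHOOHOOHOHOOHOOHO

Each term (from the third on) is the previous term followed by the one before it: term 3 = HO·O = HOO.
So term 8 is HOOHOHOOHOOHOHOOHOHOO·HOOHOHOOHOOHO.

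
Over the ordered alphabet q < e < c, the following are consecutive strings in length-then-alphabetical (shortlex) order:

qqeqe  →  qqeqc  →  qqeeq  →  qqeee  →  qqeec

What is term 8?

qqecc

Advancing 3 positions from qqeec through qqeec → qqecq → qqece reaches term 8.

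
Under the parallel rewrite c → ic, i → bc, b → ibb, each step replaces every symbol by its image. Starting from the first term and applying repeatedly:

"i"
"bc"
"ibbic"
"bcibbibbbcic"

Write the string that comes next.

ibbicbcibbibbbcibbibbibbicbcic

Expanding bcibbibbbcic: b→ibb, c→ic, i→bc, b→ibb, b→ibb, i→bc, b→ibb, b→ibb, b→ibb, c→ic, i→bc, c→ic. Concatenated: ibb ic bc ibb ibb bc ibb ibb ibb ic bc ic.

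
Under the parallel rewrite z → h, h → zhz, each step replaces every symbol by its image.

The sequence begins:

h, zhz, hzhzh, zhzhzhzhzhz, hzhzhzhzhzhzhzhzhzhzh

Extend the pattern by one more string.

Rewriting the 21 symbols of hzhzhzhzhzhzhzhzhzhzh one by one yields zhz h zhz h zhz h zhz h zhz h zhz h zhz h zhz h zhz h zhz h zhz; concatenated:

zhzhzhzhzhzhzhzhzhzhzhzhzhzhzhzhzhzhzhzhzhz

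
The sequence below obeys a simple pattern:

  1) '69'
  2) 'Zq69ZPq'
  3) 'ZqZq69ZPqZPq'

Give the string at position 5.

ZqZqZqZq69ZPqZPqZPqZPq

Every step adds Zq to the front and ZPq to the end of the previous string.
From ZqZq69ZPqZPq, 2 further steps: ZqZq69ZPqZPq → ZqZqZq69ZPqZPqZPq → (answer).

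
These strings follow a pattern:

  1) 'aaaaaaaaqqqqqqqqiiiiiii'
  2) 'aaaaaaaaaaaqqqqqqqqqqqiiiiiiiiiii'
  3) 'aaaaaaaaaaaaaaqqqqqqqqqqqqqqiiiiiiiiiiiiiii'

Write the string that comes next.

aaaaaaaaaaaaaaaaaqqqqqqqqqqqqqqqqqiiiiiiiiiiiiiiiiiii

The n-th term is 3n+2 a's then 3n+2 q's then 4n-1 i's, where the shown terms are n = 2, 3, 4.
For the next term, n = 5, so the run lengths are 17, 17, 19.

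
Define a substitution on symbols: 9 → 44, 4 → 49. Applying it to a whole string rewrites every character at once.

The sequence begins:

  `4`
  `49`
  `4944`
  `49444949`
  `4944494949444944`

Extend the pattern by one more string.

Rewriting the 16 symbols of 4944494949444944 one by one yields 49 44 49 49 49 44 49 44 49 44 49 49 49 44 49 49; concatenated:

49444949494449444944494949444949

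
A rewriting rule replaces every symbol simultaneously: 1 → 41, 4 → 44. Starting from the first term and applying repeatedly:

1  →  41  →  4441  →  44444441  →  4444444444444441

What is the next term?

44444444444444444444444444444441

Replace each of the 16 characters of 4444444444444441 in place — 44 44 44 44 44 44 44 44 44 44 44 44 44 44 44 41 — and concatenate.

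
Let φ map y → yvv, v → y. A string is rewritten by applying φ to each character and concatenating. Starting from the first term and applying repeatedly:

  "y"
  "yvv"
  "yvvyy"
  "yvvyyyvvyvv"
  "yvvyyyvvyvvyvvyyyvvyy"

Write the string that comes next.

Applying the rule to each of the 21 symbols of yvvyyyvvyvvyvvyyyvvyy gives the pieces yvv y y yvv yvv yvv y y yvv y y yvv y y yvv yvv yvv y y yvv yvv, which concatenate to the answer.

yvvyyyvvyvvyvvyyyvvyyyvvyyyvvyvvyvvyyyvvyvv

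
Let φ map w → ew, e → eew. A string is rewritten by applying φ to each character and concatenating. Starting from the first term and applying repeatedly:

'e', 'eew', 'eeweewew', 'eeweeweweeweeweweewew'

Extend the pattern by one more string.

φ(eeweeweweeweeweweewew) expands symbol-by-symbol to eew eew ew eew eew ew eew ew eew eew ew eew eew ew eew ew eew eew ew eew ew; joining the 21 pieces gives the next term.

eeweeweweeweeweweeweweeweeweweeweeweweeweweeweeweweewew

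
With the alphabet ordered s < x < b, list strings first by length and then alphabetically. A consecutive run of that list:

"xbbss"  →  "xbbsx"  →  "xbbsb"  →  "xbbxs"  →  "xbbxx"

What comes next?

xbbxb

Find the rightmost character of xbbxx below b, bump it to the next letter, and reset everything to its right to s.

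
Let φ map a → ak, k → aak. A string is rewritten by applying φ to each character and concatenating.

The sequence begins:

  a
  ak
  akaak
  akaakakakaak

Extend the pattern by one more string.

Expanding akaakakakaak: a→ak, k→aak, a→ak, a→ak, k→aak, a→ak, k→aak, a→ak, k→aak, a→ak, a→ak, k→aak. Concatenated: ak aak ak ak aak ak aak ak aak ak ak aak.

akaakakakaakakaakakaakakakaak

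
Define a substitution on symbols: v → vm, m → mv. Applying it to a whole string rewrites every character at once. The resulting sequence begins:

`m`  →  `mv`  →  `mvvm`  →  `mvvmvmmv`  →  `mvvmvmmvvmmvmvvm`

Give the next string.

mvvmvmmvvmmvmvvmvmmvmvvmmvvmvmmv

Applying the rule to each of the 16 symbols of mvvmvmmvvmmvmvvm gives the pieces mv vm vm mv vm mv mv vm vm mv mv vm mv vm vm mv, which concatenate to the answer.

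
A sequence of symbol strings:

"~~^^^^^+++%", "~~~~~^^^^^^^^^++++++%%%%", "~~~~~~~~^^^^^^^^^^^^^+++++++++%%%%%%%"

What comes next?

Term n consists of 3n-1 ~'s, followed by 4n+1 ^'s, followed by 3n +'s, followed by 3n-2 %'s (n = 1, 2, …).
For the next term, n = 4, so the run lengths are 11, 17, 12, 10.

~~~~~~~~~~~^^^^^^^^^^^^^^^^^++++++++++++%%%%%%%%%%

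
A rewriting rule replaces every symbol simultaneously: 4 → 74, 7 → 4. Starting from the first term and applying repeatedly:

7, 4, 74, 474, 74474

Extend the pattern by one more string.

47474474

Rewriting each symbol of 74474: 7→4, 4→74, 4→74, 7→4, 4→74, which concatenates to 4 74 74 4 74.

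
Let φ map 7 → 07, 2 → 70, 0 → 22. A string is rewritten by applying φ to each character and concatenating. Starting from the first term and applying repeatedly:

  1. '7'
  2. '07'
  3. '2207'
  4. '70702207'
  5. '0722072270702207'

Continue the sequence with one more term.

Applying the rule to each of the 16 symbols of 0722072270702207 gives the pieces 22 07 70 70 22 07 70 70 07 22 07 22 70 70 22 07, which concatenate to the answer.

22077070220770700722072270702207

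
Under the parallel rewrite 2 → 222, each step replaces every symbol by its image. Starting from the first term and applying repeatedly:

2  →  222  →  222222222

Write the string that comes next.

Apply φ to 222222222 symbol by symbol: 2→222, 2→222, 2→222, 2→222, 2→222, 2→222, 2→222, 2→222, 2→222; joined: 222 222 222 222 222 222 222 222 222.

222222222222222222222222222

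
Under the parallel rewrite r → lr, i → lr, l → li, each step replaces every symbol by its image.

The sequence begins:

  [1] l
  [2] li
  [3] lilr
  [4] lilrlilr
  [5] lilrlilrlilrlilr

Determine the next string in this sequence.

Rewriting the 16 symbols of lilrlilrlilrlilr one by one yields li lr li lr li lr li lr li lr li lr li lr li lr; concatenated:

lilrlilrlilrlilrlilrlilrlilrlilr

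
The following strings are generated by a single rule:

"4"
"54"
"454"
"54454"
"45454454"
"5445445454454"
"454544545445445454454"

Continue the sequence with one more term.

This is a Fibonacci-style word recurrence s(k) = s(k−2)·s(k−1): e.g. 4·54 = 454.
So term 8 is 5445445454454·454544545445445454454.

5445445454454454544545445445454454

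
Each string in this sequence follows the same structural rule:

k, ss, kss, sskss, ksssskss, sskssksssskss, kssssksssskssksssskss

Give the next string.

Each term (from the third on) is the two preceding terms concatenated in order: term 3 = k·ss = kss.
The next term joins sskssksssskss and kssssksssskssksssskss.

ssksskssssksskssssksssskssksssskss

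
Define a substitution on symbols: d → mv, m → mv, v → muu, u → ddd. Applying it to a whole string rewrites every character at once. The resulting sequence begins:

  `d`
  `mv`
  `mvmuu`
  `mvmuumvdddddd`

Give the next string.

mvmuumvddddddmvmuumvmvmvmvmvmv

Replace each of the 13 characters of mvmuumvdddddd in place — mv muu mv ddd ddd mv muu mv mv mv mv mv mv — and concatenate.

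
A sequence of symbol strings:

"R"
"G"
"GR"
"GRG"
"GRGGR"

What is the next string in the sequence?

GRGGRGRG

From term 3 onward, concatenate the last term with the second-to-last: G·R = GR, GR·G = GRG, …
So term 6 is GRGGR·GRG.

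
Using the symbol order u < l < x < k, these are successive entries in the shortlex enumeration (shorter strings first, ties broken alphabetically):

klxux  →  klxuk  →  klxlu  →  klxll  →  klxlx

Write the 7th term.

klxxu

Advancing 2 positions from klxlx through klxlx → klxlk reaches term 7.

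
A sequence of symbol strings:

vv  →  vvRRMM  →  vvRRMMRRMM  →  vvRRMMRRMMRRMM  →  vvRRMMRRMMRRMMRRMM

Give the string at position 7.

Each term is the previous one with RRMM appended.
From vvRRMMRRMMRRMMRRMM, 2 further steps: vvRRMMRRMMRRMMRRMM → vvRRMMRRMMRRMMRRMMRRMM → (answer).

vvRRMMRRMMRRMMRRMMRRMMRRMM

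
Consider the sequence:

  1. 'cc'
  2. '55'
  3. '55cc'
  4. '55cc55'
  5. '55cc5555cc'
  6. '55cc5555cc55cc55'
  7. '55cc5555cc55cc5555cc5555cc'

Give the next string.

55cc5555cc55cc5555cc5555cc55cc5555cc55cc55

This is a Fibonacci-style word recurrence s(k) = s(k−1)·s(k−2): e.g. 55·cc = 55cc.
So term 8 is 55cc5555cc55cc5555cc5555cc·55cc5555cc55cc55.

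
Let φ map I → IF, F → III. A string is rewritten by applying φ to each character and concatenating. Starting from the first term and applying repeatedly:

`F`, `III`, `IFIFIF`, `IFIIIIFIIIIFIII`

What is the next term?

Rewriting the 15 symbols of IFIIIIFIIIIFIII one by one yields IF III IF IF IF IF III IF IF IF IF III IF IF IF; concatenated:

IFIIIIFIFIFIFIIIIFIFIFIFIIIIFIFIF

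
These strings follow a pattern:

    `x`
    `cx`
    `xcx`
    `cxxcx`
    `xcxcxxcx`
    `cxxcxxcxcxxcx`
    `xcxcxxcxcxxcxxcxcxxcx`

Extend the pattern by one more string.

From term 3 onward, concatenate the second-to-last term with the last: x·cx = xcx, cx·xcx = cxxcx, …
Continuing: cxxcxxcxcxxcx · xcxcxxcxcxxcxxcxcxxcx gives term 8.

cxxcxxcxcxxcxxcxcxxcxcxxcxxcxcxxcx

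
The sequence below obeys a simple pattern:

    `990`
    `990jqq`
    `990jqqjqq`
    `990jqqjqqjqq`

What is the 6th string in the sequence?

990jqqjqqjqqjqqjqq

Each term is the previous one with jqq appended.
From 990jqqjqqjqq, 2 further steps: 990jqqjqqjqq → 990jqqjqqjqqjqq → (answer).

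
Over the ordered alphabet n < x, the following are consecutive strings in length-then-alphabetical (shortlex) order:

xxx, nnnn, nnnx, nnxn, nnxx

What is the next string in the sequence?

Find the rightmost character of nnxx below x, bump it to the next letter, and reset everything to its right to n.

nxnn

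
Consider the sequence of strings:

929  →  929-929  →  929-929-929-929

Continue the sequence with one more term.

929-929-929-929-929-929-929-929

Every step duplicates the string with '-' between the halves.
So the next term is two copies of 929-929-929-929 with '-' between the halves.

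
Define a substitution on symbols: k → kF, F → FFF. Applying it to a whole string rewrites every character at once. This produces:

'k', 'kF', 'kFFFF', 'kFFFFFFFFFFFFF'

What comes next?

kFFFFFFFFFFFFFFFFFFFFFFFFFFFFFFFFFFFFFFFF

Applying the rule to each of the 14 symbols of kFFFFFFFFFFFFF gives the pieces kF FFF FFF FFF FFF FFF FFF FFF FFF FFF FFF FFF FFF FFF, which concatenate to the answer.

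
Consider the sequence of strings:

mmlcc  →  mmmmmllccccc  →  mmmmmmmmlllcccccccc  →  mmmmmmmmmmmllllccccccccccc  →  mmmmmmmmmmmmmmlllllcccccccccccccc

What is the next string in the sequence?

The n-th term is 3n-1 m's then n l's then 3n-1 c's (n = 1, 2, …).
Setting n = 6 gives 17, 6, 17 characters in each block.

mmmmmmmmmmmmmmmmmllllllccccccccccccccccc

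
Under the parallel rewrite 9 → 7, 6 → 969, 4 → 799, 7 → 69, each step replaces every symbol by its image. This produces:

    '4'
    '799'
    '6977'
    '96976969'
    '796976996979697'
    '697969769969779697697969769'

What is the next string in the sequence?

Applying the rule to each of the 27 symbols of 697969769969779697697969769 gives the pieces 969 7 69 7 969 7 69 969 7 7 969 7 69 69 7 969 7 69 969 7 69 7 969 7 69 969 7, which concatenate to the answer.

96976979697699697796976969796976996976979697699697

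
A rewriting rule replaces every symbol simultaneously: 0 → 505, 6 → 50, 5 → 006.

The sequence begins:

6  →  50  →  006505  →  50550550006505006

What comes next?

Rewriting the 17 symbols of 50550550006505006 one by one yields 006 505 006 006 505 006 006 505 505 505 50 006 505 006 505 505 50; concatenated:

0065050060065050060065055055055000650500650550550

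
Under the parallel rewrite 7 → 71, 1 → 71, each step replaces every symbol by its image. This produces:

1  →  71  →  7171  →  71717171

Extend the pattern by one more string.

7171717171717171

Rewriting each symbol of 71717171: 7→71, 1→71, 7→71, 1→71, 7→71, 1→71, 7→71, 1→71, which concatenates to 71 71 71 71 71 71 71 71.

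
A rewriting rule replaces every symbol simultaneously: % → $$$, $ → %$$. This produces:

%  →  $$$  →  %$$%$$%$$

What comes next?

$$$%$$%$$$$$%$$%$$$$$%$$%$$

Rewriting each symbol of %$$%$$%$$: %→$$$, $→%$$, $→%$$, %→$$$, $→%$$, $→%$$, %→$$$, $→%$$, $→%$$, which concatenates to $$$ %$$ %$$ $$$ %$$ %$$ $$$ %$$ %$$.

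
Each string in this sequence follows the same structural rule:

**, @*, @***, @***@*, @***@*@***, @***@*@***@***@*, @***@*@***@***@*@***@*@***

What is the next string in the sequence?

@***@*@***@***@*@***@*@***@***@*@***@***@*

From term 3 onward, concatenate the last term with the second-to-last: @*·** = @***, @***·@* = @***@*, …
Continuing: @***@*@***@***@*@***@*@*** · @***@*@***@***@* gives term 8.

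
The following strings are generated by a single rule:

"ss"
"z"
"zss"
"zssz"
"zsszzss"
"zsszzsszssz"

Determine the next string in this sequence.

This is a Fibonacci-style word recurrence s(k) = s(k−1)·s(k−2): e.g. z·ss = zss.
So term 7 is zsszzsszssz·zsszzss.

zsszzsszsszzsszzss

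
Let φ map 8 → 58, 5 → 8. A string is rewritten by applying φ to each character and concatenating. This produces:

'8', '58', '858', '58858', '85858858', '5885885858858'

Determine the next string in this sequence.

Replace each of the 13 characters of 5885885858858 in place — 8 58 58 8 58 58 8 58 8 58 58 8 58 — and concatenate.

858588585885885858858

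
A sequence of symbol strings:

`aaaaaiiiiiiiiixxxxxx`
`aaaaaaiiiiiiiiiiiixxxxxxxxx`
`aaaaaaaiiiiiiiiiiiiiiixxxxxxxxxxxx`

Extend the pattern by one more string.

Reading off run lengths: a runs 5, 6, 7; i runs 9, 12, 15; x runs 6, 9, 12 — each is linear in n, where the shown terms are n = 2, 3, 4.
At n = 5 the blocks have lengths 8, 18, 15.

aaaaaaaaiiiiiiiiiiiiiiiiiixxxxxxxxxxxxxxx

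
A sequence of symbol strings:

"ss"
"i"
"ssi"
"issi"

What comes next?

From term 3 onward, concatenate the second-to-last term with the last: ss·i = ssi, i·ssi = issi, …
Continuing: ssi · issi gives term 5.

ssiissi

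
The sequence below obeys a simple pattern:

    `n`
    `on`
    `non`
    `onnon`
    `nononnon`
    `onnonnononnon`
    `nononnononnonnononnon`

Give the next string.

onnonnononnonnononnononnonnononnon

This is a Fibonacci-style word recurrence s(k) = s(k−2)·s(k−1): e.g. n·on = non.
The next term joins onnonnononnon and nononnononnonnononnon.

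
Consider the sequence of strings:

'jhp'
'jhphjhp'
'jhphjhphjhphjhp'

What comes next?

Every step duplicates the string with 'h' between the halves.
Doubling jhphjhphjhphjhp with 'h' between the halves:

jhphjhphjhphjhphjhphjhphjhphjhp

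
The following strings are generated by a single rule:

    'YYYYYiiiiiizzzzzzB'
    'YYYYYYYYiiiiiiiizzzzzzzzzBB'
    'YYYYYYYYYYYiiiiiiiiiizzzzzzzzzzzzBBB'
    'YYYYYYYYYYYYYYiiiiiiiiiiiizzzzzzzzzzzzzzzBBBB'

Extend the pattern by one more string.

YYYYYYYYYYYYYYYYYiiiiiiiiiiiiiizzzzzzzzzzzzzzzzzzBBBBB

Each string has the form Y^{3n-1} i^{2n+2} z^{3n} B^{n-1}, where the shown terms are n = 2, 3, 4, 5.
For the next term, n = 6, so the run lengths are 17, 14, 18, 5.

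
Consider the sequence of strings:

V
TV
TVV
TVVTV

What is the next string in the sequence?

TVVTVTVV

This is a Fibonacci-style word recurrence s(k) = s(k−1)·s(k−2): e.g. TV·V = TVV.
The next term joins TVVTV and TVV.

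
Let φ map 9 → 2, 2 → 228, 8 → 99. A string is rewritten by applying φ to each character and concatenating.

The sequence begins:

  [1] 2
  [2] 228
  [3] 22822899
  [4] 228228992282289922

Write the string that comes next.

Rewriting the 18 symbols of 228228992282289922 one by one yields 228 228 99 228 228 99 2 2 228 228 99 228 228 99 2 2 228 228; concatenated:

228228992282289922228228992282289922228228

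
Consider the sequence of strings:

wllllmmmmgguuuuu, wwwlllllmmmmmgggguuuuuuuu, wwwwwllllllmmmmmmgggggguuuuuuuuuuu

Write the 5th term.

The n-th term is 2n-1 w's then n+3 l's then n+3 m's then 2n g's then 3n+2 u's (n = 1, 2, …).
For term 5, n = 5, so the run lengths are 9, 8, 8, 10, 17.

wwwwwwwwwllllllllmmmmmmmmgggggggggguuuuuuuuuuuuuuuuu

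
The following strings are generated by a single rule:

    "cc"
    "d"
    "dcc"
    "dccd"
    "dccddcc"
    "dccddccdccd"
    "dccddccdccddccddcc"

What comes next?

This is a Fibonacci-style word recurrence s(k) = s(k−1)·s(k−2): e.g. d·cc = dcc.
So term 8 is dccddccdccddccddcc·dccddccdccd.

dccddccdccddccddccdccddccdccd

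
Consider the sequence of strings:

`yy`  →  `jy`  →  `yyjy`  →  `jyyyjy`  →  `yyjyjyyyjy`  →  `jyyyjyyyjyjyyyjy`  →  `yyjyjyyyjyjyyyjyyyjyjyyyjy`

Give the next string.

Each term (from the third on) is the two preceding terms concatenated in order: term 3 = yy·jy = yyjy.
Continuing: jyyyjyyyjyjyyyjy · yyjyjyyyjyjyyyjyyyjyjyyyjy gives term 8.

jyyyjyyyjyjyyyjyyyjyjyyyjyjyyyjyyyjyjyyyjy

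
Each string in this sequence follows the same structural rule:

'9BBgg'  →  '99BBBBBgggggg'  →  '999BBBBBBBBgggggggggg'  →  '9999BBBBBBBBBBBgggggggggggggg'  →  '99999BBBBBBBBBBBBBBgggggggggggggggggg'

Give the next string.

Term n consists of n 9's, followed by 3n-1 B's, followed by 4n-2 g's (n = 1, 2, …).
For the next term, n = 6, so the run lengths are 6, 17, 22.

999999BBBBBBBBBBBBBBBBBgggggggggggggggggggggg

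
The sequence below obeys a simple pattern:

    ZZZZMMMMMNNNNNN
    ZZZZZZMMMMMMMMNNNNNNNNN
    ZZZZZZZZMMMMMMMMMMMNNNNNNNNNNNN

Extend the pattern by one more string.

Reading off run lengths: Z runs 4, 6, 8; M runs 5, 8, 11; N runs 6, 9, 12 — each is linear in n, where the shown terms are n = 2, 3, 4.
For the next term, n = 5, so the run lengths are 10, 14, 15.

ZZZZZZZZZZMMMMMMMMMMMMMMNNNNNNNNNNNNNNN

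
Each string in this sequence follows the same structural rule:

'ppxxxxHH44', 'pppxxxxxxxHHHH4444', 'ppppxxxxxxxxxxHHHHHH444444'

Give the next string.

pppppxxxxxxxxxxxxxHHHHHHHH44444444

Term n consists of n+1 p's, followed by 3n+1 x's, followed by 2n H's, followed by 2n 4's (n = 1, 2, …).
Setting n = 4 gives 5, 13, 8, 8 characters in each block.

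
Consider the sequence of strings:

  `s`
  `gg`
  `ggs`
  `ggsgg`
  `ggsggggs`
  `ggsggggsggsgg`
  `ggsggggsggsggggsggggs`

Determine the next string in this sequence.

This is a Fibonacci-style word recurrence s(k) = s(k−1)·s(k−2): e.g. gg·s = ggs.
Continuing: ggsggggsggsggggsggggs · ggsggggsggsgg gives term 8.

ggsggggsggsggggsggggsggsggggsggsgg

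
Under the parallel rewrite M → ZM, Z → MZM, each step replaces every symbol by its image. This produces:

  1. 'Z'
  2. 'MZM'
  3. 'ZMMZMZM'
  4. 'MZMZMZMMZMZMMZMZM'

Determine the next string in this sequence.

Replace each of the 17 characters of MZMZMZMMZMZMMZMZM in place — ZM MZM ZM MZM ZM MZM ZM ZM MZM ZM MZM ZM ZM MZM ZM MZM ZM — and concatenate.

ZMMZMZMMZMZMMZMZMZMMZMZMMZMZMZMMZMZMMZMZM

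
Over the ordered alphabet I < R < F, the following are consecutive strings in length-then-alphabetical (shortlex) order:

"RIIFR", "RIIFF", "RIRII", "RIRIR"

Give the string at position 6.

RIRRI

Continuing the enumeration 2 steps past RIRIR: RIRIR → RIRIF → (answer).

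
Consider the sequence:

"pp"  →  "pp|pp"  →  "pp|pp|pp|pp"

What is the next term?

pp|pp|pp|pp|pp|pp|pp|pp

Each string is two copies of the previous one joined by '|'.
One more doubling of pp|pp|pp|pp gives the answer.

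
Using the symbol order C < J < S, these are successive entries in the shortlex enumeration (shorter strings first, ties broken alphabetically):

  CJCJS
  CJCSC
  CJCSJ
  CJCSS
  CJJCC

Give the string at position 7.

CJJCS

Continuing the enumeration 2 steps past CJJCC: CJJCC → CJJCJ → (answer).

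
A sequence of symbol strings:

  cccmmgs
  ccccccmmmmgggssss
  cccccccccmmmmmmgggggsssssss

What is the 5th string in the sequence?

The n-th term is 3n c's then 2n m's then 2n-1 g's then 3n-2 s's (n = 1, 2, …).
For term 5, n = 5, so the run lengths are 15, 10, 9, 13.

cccccccccccccccmmmmmmmmmmgggggggggsssssssssssss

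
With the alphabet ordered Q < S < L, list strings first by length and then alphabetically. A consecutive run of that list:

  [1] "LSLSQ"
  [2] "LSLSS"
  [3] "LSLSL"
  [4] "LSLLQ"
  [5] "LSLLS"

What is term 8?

LLQQS

Stepping forward 3 times from LSLLS: LSLLS → LSLLL → LLQQQ, then the target.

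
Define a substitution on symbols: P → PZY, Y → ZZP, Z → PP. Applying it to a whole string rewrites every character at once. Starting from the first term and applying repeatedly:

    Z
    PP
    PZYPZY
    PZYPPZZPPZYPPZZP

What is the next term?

PZYPPZZPPZYPZYPPPPPZYPZYPPZZPPZYPZYPPPPPZY

φ(PZYPPZZPPZYPPZZP) expands symbol-by-symbol to PZY PP ZZP PZY PZY PP PP PZY PZY PP ZZP PZY PZY PP PP PZY; joining the 16 pieces gives the next term.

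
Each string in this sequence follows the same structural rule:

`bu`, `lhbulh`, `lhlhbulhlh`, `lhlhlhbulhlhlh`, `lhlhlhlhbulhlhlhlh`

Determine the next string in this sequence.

Every step adds lh to the front and lh to the end of the previous string.
One more step from lhlhlhlhbulhlhlhlh gives the answer.

lhlhlhlhlhbulhlhlhlhlh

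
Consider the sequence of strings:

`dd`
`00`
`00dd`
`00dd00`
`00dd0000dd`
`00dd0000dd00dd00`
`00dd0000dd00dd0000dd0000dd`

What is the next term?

This is a Fibonacci-style word recurrence s(k) = s(k−1)·s(k−2): e.g. 00·dd = 00dd.
Continuing: 00dd0000dd00dd0000dd0000dd · 00dd0000dd00dd00 gives term 8.

00dd0000dd00dd0000dd0000dd00dd0000dd00dd00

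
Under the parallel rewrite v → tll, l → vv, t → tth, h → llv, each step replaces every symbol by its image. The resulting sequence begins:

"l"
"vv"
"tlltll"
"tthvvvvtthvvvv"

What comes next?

Rewriting the 14 symbols of tthvvvvtthvvvv one by one yields tth tth llv tll tll tll tll tth tth llv tll tll tll tll; concatenated:

tthtthllvtlltlltlltlltthtthllvtlltlltlltll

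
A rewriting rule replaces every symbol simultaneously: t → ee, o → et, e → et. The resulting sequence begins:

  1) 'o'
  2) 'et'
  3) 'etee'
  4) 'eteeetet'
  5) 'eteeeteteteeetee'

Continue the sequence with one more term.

eteeeteteteeeteeeteeeteteteeetet

Applying the rule to each of the 16 symbols of eteeeteteteeetee gives the pieces et ee et et et ee et ee et ee et et et ee et et, which concatenate to the answer.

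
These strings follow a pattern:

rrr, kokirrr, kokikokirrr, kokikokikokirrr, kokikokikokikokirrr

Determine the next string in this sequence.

kokikokikokikokikokirrr

Each term is the previous one with koki prepended.
So the next term is koki·kokikokikokikokirrr.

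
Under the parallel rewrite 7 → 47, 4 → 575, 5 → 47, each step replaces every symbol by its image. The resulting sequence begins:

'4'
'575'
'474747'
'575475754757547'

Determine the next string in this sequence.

Applying the rule to each of the 15 symbols of 575475754757547 gives the pieces 47 47 47 575 47 47 47 47 575 47 47 47 47 575 47, which concatenate to the answer.

474747575474747475754747474757547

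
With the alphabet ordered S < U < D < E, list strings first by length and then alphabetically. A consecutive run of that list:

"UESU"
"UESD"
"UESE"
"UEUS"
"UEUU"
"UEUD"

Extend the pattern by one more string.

UEUE

Treat UEUD as a base-4 numeral over the given alphabet and add one, carrying through any trailing E's.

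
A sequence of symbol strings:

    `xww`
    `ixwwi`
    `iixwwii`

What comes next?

iiixwwiii

Each term wraps the previous one in i on the left and i on the right.
So the next term is i·iixwwii·i.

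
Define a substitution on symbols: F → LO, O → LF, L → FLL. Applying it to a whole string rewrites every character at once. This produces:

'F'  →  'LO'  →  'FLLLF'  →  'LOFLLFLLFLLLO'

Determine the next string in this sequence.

φ(LOFLLFLLFLLLO) expands symbol-by-symbol to FLL LF LO FLL FLL LO FLL FLL LO FLL FLL FLL LF; joining the 13 pieces gives the next term.

FLLLFLOFLLFLLLOFLLFLLLOFLLFLLFLLLF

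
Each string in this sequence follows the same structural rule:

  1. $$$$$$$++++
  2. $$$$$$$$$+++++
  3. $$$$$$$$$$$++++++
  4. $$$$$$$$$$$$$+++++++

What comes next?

$$$$$$$$$$$$$$$++++++++

The n-th term is 2n+1 $'s then n+1 +'s, where the shown terms are n = 3, 4, 5, 6.
At n = 7 the blocks have lengths 15, 8.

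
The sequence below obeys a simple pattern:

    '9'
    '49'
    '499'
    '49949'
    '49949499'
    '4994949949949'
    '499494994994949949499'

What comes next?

From term 3 onward, concatenate the last term with the second-to-last: 49·9 = 499, 499·49 = 49949, …
So term 8 is 499494994994949949499·4994949949949.

4994949949949499494994994949949949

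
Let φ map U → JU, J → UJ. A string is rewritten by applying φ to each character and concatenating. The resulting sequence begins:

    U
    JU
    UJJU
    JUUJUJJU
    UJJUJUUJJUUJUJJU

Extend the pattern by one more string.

JUUJUJJUUJJUJUUJUJJUJUUJJUUJUJJU

φ(UJJUJUUJJUUJUJJU) expands symbol-by-symbol to JU UJ UJ JU UJ JU JU UJ UJ JU JU UJ JU UJ UJ JU; joining the 16 pieces gives the next term.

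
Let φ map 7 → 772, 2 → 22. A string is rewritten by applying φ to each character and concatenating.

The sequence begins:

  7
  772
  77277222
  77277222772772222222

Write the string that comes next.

Replace each of the 20 characters of 77277222772772222222 in place — 772 772 22 772 772 22 22 22 772 772 22 772 772 22 22 22 22 22 22 22 — and concatenate.

772772227727722222227727722277277222222222222222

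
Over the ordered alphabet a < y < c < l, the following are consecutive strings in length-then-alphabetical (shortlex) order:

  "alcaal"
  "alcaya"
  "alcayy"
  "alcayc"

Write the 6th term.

alcaca

Advancing 2 positions from alcayc through alcayc → alcayl reaches term 6.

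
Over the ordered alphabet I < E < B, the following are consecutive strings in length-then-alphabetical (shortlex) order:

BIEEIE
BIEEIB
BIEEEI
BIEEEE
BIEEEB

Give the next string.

BIEEBI

The successor of BIEEEB increments the rightmost position that isn't already B and resets every position after it to I.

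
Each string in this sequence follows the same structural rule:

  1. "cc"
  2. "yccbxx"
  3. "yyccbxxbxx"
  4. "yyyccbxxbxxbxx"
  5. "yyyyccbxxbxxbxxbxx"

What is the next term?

Each term wraps the previous one in y on the left and bxx on the right.
Applying this once more to yyyyccbxxbxxbxxbxx:

yyyyyccbxxbxxbxxbxxbxx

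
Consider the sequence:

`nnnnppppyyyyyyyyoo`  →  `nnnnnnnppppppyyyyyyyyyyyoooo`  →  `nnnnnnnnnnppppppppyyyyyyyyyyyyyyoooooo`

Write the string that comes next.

Reading off run lengths: n runs 4, 7, 10; p runs 4, 6, 8; y runs 8, 11, 14; o runs 2, 4, 6 — each is linear in n, where the shown terms are n = 2, 3, 4.
For the next term, n = 5, so the run lengths are 13, 10, 17, 8.

nnnnnnnnnnnnnppppppppppyyyyyyyyyyyyyyyyyoooooooo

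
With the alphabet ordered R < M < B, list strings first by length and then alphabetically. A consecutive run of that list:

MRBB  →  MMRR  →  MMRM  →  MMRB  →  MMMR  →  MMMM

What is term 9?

MMBM

Continuing the enumeration 3 steps past MMMM: MMMM → MMMB → MMBR → (answer).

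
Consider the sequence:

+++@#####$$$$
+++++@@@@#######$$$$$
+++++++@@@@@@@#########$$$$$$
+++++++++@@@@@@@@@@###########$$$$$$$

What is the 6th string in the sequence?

Each string has the form +^{2n+1} @^{3n-2} #^{2n+3} $^{n+3} (n = 1, 2, …).
For term 6, n = 6, so the run lengths are 13, 16, 15, 9.

+++++++++++++@@@@@@@@@@@@@@@@###############$$$$$$$$$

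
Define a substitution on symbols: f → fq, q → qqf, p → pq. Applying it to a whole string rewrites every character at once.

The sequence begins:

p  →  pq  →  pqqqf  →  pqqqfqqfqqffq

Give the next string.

Replace each of the 13 characters of pqqqfqqfqqffq in place — pq qqf qqf qqf fq qqf qqf fq qqf qqf fq fq qqf — and concatenate.

pqqqfqqfqqffqqqfqqffqqqfqqffqfqqqf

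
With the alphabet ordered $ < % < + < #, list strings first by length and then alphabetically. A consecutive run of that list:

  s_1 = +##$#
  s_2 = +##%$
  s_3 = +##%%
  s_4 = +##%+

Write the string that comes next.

The successor of +##%+ increments the rightmost position that isn't already # and resets every position after it to $.

+##%#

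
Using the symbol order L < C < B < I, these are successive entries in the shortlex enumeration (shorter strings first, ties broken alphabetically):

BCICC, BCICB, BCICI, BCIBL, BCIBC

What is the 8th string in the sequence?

Continuing the enumeration 3 steps past BCIBC: BCIBC → BCIBB → BCIBI → (answer).

BCIIL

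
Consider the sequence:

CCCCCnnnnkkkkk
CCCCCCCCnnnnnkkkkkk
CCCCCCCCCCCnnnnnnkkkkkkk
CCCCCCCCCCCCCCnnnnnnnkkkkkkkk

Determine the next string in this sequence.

CCCCCCCCCCCCCCCCCnnnnnnnnkkkkkkkkk

The n-th term is 3n-1 C's then n+2 n's then n+3 k's, where the shown terms are n = 2, 3, 4, 5.
For the next term, n = 6, so the run lengths are 17, 8, 9.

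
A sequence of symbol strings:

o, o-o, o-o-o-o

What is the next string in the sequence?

s(k+1) = s(k)·-·s(k) — each term doubles the last with '-' between the halves.
Doubling o-o-o-o with '-' between the halves:

o-o-o-o-o-o-o-o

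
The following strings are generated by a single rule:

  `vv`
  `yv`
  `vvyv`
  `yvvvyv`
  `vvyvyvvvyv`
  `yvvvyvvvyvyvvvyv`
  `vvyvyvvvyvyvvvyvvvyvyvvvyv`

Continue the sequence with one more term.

From term 3 onward, concatenate the second-to-last term with the last: vv·yv = vvyv, yv·vvyv = yvvvyv, …
So term 8 is yvvvyvvvyvyvvvyv·vvyvyvvvyvyvvvyvvvyvyvvvyv.

yvvvyvvvyvyvvvyvvvyvyvvvyvyvvvyvvvyvyvvvyv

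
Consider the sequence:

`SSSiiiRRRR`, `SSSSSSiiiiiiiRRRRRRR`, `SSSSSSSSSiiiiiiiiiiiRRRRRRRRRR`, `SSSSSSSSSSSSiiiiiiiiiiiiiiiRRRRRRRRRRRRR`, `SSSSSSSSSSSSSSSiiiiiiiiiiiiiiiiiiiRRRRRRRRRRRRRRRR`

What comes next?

SSSSSSSSSSSSSSSSSSiiiiiiiiiiiiiiiiiiiiiiiRRRRRRRRRRRRRRRRRRR

Term n consists of 3n S's, followed by 4n-1 i's, followed by 3n+1 R's (n = 1, 2, …).
At n = 6 the blocks have lengths 18, 23, 19.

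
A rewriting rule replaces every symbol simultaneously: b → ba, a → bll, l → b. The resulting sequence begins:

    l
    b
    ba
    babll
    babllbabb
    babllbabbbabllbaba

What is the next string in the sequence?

Rewriting the 18 symbols of babllbabbbabllbaba one by one yields ba bll ba b b ba bll ba ba ba bll ba b b ba bll ba bll; concatenated:

babllbabbbabllbabababllbabbbabllbabll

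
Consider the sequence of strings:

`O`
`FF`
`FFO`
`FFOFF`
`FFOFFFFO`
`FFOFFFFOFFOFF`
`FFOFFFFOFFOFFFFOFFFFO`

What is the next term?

Each term (from the third on) is the previous term followed by the one before it: term 3 = FF·O = FFO.
The next term joins FFOFFFFOFFOFFFFOFFFFO and FFOFFFFOFFOFF.

FFOFFFFOFFOFFFFOFFFFOFFOFFFFOFFOFF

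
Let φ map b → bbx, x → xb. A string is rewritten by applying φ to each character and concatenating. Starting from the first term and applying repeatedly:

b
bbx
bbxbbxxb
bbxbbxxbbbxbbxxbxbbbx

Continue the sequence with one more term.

Rewriting the 21 symbols of bbxbbxxbbbxbbxxbxbbbx one by one yields bbx bbx xb bbx bbx xb xb bbx bbx bbx xb bbx bbx xb xb bbx xb bbx bbx bbx xb; concatenated:

bbxbbxxbbbxbbxxbxbbbxbbxbbxxbbbxbbxxbxbbbxxbbbxbbxbbxxb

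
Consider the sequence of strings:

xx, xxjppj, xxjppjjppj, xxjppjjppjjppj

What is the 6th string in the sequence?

Each term is the previous one with jppj appended.
From xxjppjjppjjppj, 2 further steps: xxjppjjppjjppj → xxjppjjppjjppjjppj → (answer).

xxjppjjppjjppjjppjjppj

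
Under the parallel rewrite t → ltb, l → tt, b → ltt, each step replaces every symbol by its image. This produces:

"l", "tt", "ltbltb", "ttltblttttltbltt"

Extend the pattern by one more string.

ltbltbttltblttttltbltbltbltbttltblttttltbltb

φ(ttltblttttltbltt) expands symbol-by-symbol to ltb ltb tt ltb ltt tt ltb ltb ltb ltb tt ltb ltt tt ltb ltb; joining the 16 pieces gives the next term.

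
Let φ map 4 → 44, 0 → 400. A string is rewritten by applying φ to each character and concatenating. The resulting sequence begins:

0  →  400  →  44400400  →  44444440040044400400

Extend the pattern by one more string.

Applying the rule to each of the 20 symbols of 44444440040044400400 gives the pieces 44 44 44 44 44 44 44 400 400 44 400 400 44 44 44 400 400 44 400 400, which concatenate to the answer.

444444444444444004004440040044444440040044400400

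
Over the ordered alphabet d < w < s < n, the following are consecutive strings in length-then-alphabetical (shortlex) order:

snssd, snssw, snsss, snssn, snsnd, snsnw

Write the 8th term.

Advancing 2 positions from snsnw through snsnw → snsns reaches term 8.

snsnn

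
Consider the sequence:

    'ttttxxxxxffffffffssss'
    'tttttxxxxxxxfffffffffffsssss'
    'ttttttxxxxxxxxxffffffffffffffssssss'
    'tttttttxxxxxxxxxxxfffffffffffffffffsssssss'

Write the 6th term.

tttttttttxxxxxxxxxxxxxxxfffffffffffffffffffffffsssssssss

Each string has the form t^{n+1} x^{2n-1} f^{3n-1} s^{n+1}, where the shown terms are n = 3, 4, 5, 6.
Setting n = 8 gives 9, 15, 23, 9 characters in each block.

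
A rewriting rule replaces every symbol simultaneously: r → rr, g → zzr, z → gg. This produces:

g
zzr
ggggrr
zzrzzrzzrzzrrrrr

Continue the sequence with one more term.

φ(zzrzzrzzrzzrrrrr) expands symbol-by-symbol to gg gg rr gg gg rr gg gg rr gg gg rr rr rr rr rr; joining the 16 pieces gives the next term.

ggggrrggggrrggggrrggggrrrrrrrrrr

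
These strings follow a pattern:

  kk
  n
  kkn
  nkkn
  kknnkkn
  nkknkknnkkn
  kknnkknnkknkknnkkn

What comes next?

nkknkknnkknkknnkknnkknkknnkkn

Each term (from the third on) is the two preceding terms concatenated in order: term 3 = kk·n = kkn.
So term 8 is nkknkknnkkn·kknnkknnkknkknnkkn.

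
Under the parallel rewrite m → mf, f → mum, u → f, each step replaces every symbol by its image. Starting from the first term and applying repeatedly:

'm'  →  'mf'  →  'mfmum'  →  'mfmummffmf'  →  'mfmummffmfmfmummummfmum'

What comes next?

Rewriting the 23 symbols of mfmummffmfmfmummummfmum one by one yields mf mum mf f mf mf mum mum mf mum mf mum mf f mf mf f mf mf mum mf f mf; concatenated:

mfmummffmfmfmummummfmummfmummffmfmffmfmfmummffmf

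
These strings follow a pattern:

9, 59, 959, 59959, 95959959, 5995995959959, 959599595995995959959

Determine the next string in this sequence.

Each term (from the third on) is the two preceding terms concatenated in order: term 3 = 9·59 = 959.
Continuing: 5995995959959 · 959599595995995959959 gives term 8.

5995995959959959599595995995959959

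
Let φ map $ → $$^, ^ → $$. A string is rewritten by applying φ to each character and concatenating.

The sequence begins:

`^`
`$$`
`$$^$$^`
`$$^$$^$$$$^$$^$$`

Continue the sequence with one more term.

φ($$^$$^$$$$^$$^$$) expands symbol-by-symbol to $$^ $$^ $$ $$^ $$^ $$ $$^ $$^ $$^ $$^ $$ $$^ $$^ $$ $$^ $$^; joining the 16 pieces gives the next term.

$$^$$^$$$$^$$^$$$$^$$^$$^$$^$$$$^$$^$$$$^$$^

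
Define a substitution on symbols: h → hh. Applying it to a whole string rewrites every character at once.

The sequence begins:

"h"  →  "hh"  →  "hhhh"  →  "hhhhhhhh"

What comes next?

hhhhhhhhhhhhhhhh

Expanding hhhhhhhh: h→hh, h→hh, h→hh, h→hh, h→hh, h→hh, h→hh, h→hh. Concatenated: hh hh hh hh hh hh hh hh.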